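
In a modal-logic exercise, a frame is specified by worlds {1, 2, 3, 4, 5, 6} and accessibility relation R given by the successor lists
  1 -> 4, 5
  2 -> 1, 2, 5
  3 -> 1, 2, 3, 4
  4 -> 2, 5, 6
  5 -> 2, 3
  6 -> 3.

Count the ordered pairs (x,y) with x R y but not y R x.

Enumerating: (1,4), (1,5), (2,1), (3,1), (3,2), (3,4), (4,2), (4,5), (4,6), (5,3), (6,3).

11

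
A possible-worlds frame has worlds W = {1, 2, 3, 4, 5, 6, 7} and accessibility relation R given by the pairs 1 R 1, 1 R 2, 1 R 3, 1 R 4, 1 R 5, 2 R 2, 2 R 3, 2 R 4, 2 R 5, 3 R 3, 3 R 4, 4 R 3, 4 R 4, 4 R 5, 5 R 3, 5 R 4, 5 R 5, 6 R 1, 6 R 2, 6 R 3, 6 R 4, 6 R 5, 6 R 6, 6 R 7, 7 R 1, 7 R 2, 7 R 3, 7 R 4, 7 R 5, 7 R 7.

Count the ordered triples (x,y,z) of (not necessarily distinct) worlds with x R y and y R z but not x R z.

1

Enumerating: (3,4,5).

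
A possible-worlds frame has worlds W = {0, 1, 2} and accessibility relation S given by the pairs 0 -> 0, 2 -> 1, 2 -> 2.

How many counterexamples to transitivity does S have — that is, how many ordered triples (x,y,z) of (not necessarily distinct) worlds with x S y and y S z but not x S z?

0

S is transitive; there are no such tuples.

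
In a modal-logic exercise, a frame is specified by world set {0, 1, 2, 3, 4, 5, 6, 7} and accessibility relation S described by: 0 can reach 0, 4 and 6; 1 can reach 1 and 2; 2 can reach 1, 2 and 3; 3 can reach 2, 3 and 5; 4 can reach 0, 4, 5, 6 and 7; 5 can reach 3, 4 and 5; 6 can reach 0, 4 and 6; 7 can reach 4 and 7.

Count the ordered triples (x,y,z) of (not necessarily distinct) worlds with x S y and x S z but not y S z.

Enumerating: (2,1,3), (2,3,1), (3,2,5), (3,5,2), (4,0,5), (4,0,7), (4,5,0), (4,5,6), (4,5,7), (4,6,5), (4,6,7), (4,7,0), (4,7,5), (4,7,6), (5,3,4), (5,4,3).

16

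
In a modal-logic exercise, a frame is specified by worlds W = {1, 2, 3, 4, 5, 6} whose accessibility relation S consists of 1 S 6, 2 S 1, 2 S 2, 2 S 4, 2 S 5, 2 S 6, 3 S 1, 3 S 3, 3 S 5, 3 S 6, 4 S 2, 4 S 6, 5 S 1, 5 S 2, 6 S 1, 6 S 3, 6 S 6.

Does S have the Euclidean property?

Euclidean: no — 2 S 1 and 2 S 4, but not 1 S 4.

No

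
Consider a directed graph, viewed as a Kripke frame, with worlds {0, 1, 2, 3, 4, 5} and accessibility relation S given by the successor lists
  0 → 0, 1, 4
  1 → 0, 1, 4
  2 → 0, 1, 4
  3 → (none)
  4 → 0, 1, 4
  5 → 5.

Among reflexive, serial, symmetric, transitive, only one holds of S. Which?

transitive

Reflexive: no — 2 is not related to itself.
Serial: no — 3 has no S-successor.
Symmetric: no — 2 S 0 but not 0 S 2.
Transitive: yes — every two-step S-path is closed by a direct edge.
Only transitive holds.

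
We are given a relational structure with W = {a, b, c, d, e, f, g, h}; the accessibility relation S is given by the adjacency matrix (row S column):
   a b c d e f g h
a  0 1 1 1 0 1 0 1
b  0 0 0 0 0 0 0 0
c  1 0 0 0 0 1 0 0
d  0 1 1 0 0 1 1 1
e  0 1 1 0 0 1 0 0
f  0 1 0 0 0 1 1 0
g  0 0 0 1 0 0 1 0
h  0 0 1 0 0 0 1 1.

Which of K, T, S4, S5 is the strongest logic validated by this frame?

K

Reflexive (axiom T): no — a is not related to itself.
Transitive (axiom 4): no — a S d and d S g, but not a S g.
Euclidean (axiom 5): no — a S b and a S c, but not b S c.
So F validates K; T would additionally require S to be reflexive. The strongest is K.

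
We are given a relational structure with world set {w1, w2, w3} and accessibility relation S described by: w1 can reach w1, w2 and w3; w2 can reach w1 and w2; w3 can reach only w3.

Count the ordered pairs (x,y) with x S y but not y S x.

Enumerating: (w1,w3).

1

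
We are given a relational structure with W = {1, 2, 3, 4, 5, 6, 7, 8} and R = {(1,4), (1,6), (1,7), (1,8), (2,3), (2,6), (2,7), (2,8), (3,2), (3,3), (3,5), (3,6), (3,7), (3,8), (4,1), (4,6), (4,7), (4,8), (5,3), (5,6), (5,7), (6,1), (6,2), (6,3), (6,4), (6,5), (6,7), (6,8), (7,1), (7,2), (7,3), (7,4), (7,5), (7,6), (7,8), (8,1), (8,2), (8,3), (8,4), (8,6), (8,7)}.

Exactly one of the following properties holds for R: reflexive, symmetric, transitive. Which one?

Reflexive: no — 1 is not related to itself.
Symmetric: yes — every pair in R has its reverse in R.
Transitive: no — 1 R 6 and 6 R 2, but not 1 R 2.
Only symmetric holds.

symmetric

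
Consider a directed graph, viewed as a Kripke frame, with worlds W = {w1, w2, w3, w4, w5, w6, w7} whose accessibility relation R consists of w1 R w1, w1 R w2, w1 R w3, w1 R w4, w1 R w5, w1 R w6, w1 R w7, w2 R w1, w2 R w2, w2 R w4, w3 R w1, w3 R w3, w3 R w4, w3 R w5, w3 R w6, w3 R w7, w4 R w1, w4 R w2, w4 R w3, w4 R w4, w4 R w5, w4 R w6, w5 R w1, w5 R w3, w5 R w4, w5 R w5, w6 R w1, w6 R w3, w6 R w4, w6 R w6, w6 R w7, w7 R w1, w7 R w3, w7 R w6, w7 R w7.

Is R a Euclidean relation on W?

No

Euclidean: no — w1 R w2 and w1 R w3, but not w2 R w3.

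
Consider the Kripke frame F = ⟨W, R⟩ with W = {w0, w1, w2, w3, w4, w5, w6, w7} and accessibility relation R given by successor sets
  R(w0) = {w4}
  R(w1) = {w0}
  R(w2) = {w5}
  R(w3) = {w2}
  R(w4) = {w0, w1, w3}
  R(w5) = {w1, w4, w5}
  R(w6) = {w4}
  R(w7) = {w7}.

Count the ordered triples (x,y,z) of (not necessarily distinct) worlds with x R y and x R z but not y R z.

17

Enumerating: (w0,w4,w4), (w1,w0,w0), (w3,w2,w2), (w4,w0,w0), (w4,w0,w1), (w4,w0,w3), (w4,w1,w1), (w4,w1,w3), (w4,w3,w0), (w4,w3,w1), (w4,w3,w3), (w5,w1,w1), (w5,w1,w4), (w5,w1,w5), (w5,w4,w4), (w5,w4,w5), (w6,w4,w4).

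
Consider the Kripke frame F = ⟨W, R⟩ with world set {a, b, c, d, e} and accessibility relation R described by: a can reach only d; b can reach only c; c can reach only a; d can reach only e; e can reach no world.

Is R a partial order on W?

Reflexive: no — a is not related to itself.
Transitive: no — a R d and d R e, but not a R e.
Antisymmetric: yes — no distinct pair is related both ways.
So R is not a partial order.

No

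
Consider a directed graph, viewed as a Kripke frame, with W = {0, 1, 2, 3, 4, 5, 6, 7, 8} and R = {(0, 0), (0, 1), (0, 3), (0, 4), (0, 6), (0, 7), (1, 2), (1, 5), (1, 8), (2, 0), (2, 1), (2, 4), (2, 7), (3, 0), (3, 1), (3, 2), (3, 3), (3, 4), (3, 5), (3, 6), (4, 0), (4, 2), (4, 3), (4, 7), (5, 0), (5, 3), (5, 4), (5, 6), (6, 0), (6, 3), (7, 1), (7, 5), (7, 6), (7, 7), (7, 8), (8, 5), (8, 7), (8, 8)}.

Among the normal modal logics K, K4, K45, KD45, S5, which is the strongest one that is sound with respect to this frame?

K

Transitive (axiom 4): no — 0 R 1 and 1 R 2, but not 0 R 2.
Euclidean (axiom 5): no — 0 R 1 and 0 R 3, but not 1 R 3.
Serial (axiom D): yes — every world has a successor (e.g. 0 R 0).
Reflexive (axiom T): no — 1 is not related to itself.
So F validates K; K4 would additionally require R to be transitive. The strongest is K.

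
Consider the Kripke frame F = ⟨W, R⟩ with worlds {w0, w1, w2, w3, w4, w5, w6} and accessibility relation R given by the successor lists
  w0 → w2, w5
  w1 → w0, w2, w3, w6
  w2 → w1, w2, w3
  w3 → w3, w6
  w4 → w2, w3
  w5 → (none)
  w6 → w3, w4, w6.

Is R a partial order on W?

Reflexive: no — w0 is not related to itself.
Transitive: no — w0 R w2 and w2 R w1, but not w0 R w1.
Antisymmetric: no — w1 R w2 and w2 R w1 with w1 ≠ w2.
So R is not a partial order.

No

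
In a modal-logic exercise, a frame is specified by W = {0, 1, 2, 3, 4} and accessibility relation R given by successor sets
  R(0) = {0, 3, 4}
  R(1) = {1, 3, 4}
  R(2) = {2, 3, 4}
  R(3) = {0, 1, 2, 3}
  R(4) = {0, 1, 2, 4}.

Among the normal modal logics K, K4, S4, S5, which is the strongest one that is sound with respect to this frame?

Transitive (axiom 4): no — 0 R 3 and 3 R 1, but not 0 R 1.
Reflexive (axiom T): yes — every world is R-related to itself.
Euclidean (axiom 5): no — 0 R 3 and 0 R 4, but not 3 R 4.
So F validates K; K4 would additionally require R to be transitive. The strongest is K.

K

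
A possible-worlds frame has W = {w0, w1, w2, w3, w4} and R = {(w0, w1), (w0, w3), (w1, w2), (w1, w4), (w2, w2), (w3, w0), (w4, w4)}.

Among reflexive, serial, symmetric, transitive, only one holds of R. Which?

serial

Reflexive: no — w0 is not related to itself.
Serial: yes — every world has a successor (e.g. w0 R w1).
Symmetric: no — w0 R w1 but not w1 R w0.
Transitive: no — w0 R w1 and w1 R w2, but not w0 R w2.
Only serial holds.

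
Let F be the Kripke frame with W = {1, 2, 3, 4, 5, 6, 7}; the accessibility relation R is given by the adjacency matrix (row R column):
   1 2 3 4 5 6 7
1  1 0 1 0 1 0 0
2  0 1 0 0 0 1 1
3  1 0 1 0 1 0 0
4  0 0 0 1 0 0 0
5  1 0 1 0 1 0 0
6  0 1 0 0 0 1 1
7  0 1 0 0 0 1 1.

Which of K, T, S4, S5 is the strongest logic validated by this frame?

S5

Reflexive (axiom T): yes — every world is R-related to itself.
Transitive (axiom 4): yes — every two-step R-path is closed by a direct edge.
Euclidean (axiom 5): yes — any two successors of a common world are R-related.
So F validates K, T, S4, S5. The strongest is S5.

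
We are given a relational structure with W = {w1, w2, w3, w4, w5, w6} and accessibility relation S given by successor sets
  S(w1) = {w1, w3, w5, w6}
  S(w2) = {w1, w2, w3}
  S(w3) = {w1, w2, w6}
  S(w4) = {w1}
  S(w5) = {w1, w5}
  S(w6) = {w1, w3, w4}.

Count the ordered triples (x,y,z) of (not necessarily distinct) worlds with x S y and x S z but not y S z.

Enumerating: (w1,w3,w3), (w1,w3,w5), (w1,w5,w3), (w1,w5,w6), (w1,w6,w5), (w1,w6,w6), (w2,w1,w2), (w2,w3,w3), (w3,w1,w2), (w3,w2,w6), (w3,w6,w2), (w3,w6,w6), (w6,w1,w4), (w6,w3,w3), (w6,w3,w4), (w6,w4,w3), (w6,w4,w4).

17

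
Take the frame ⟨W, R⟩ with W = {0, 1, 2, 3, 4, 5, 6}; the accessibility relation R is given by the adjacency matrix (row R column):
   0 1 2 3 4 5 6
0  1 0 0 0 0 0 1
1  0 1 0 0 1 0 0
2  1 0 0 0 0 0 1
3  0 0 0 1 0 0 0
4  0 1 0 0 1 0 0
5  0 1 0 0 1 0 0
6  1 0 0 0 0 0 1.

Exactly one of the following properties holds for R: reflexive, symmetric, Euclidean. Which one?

Reflexive: no — 2 is not related to itself.
Symmetric: no — 2 R 0 but not 0 R 2.
Euclidean: yes — any two successors of a common world are R-related.
Only Euclidean holds.

Euclidean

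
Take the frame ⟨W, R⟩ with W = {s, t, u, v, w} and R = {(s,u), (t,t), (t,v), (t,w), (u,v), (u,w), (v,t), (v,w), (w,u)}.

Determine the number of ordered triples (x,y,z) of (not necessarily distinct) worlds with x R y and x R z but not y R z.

11

Enumerating: (s,u,u), (t,v,v), (t,w,t), (t,w,v), (t,w,w), (u,v,v), (u,w,v), (u,w,w), (v,w,t), (v,w,w), (w,u,u).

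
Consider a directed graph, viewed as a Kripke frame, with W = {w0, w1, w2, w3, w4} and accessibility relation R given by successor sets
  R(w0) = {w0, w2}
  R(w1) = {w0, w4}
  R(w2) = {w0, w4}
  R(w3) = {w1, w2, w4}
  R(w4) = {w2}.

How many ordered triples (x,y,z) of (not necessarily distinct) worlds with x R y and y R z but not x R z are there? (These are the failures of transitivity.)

9

Enumerating: (w0,w2,w4), (w1,w0,w2), (w1,w4,w2), (w2,w0,w2), (w2,w4,w2), (w3,w1,w0), (w3,w2,w0), (w4,w2,w0), (w4,w2,w4).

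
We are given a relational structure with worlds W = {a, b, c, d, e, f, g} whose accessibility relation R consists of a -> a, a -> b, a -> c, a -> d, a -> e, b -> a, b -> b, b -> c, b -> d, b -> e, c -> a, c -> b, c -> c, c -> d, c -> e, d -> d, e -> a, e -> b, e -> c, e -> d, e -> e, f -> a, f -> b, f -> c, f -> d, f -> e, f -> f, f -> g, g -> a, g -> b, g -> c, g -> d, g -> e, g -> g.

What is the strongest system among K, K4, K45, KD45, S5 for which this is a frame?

K4

Transitive (axiom 4): yes — every two-step R-path is closed by a direct edge.
Euclidean (axiom 5): no — a R d and a R b, but not d R b.
Serial (axiom D): yes — every world has a successor (e.g. a R a).
Reflexive (axiom T): yes — every world is R-related to itself.
So F validates K, K4; K45 would additionally require R to be Euclidean. The strongest is K4.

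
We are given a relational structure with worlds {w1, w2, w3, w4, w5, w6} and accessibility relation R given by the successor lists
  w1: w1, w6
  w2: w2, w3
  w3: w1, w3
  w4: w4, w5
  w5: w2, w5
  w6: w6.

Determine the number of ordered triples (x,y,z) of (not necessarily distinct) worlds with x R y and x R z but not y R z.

Enumerating: (w1,w6,w1), (w2,w3,w2), (w3,w1,w3), (w4,w5,w4), (w5,w2,w5).

5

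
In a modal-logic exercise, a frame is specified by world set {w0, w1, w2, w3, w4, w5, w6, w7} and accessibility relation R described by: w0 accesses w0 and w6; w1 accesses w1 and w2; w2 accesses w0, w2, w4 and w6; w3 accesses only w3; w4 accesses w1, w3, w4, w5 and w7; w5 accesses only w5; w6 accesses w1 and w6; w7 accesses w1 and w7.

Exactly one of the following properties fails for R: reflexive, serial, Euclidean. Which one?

Euclidean

Reflexive: yes — every world is R-related to itself.
Serial: yes — every world has a successor (e.g. w0 R w0).
Euclidean: no — w2 R w0 and w2 R w4, but not w0 R w4.
Only Euclidean fails.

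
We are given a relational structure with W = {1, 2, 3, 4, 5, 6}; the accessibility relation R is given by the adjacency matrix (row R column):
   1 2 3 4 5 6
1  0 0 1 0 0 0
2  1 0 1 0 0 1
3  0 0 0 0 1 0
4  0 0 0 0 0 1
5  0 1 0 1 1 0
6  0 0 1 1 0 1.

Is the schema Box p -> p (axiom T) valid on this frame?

No

By correspondence theory, T is valid on a frame iff R is reflexive.
Reflexive: no — 1 is not related to itself.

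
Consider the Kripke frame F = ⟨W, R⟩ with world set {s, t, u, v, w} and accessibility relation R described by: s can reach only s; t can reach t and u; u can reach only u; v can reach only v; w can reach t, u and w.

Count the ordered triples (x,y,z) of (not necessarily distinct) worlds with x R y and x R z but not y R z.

4

Enumerating: (t,u,t), (w,t,w), (w,u,t), (w,u,w).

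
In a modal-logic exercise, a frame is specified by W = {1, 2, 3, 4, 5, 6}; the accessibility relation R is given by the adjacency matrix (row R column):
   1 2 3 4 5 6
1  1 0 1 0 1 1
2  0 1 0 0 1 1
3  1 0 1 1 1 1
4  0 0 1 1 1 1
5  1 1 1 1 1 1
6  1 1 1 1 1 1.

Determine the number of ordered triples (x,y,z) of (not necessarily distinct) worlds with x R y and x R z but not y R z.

18

Enumerating: (3,1,4), (3,4,1), (5,1,2), (5,1,4), (5,2,1), (5,2,3), (5,2,4), (5,3,2), (5,4,1), (5,4,2), (6,1,2), (6,1,4), (6,2,1), (6,2,3), (6,2,4), (6,3,2), (6,4,1), (6,4,2).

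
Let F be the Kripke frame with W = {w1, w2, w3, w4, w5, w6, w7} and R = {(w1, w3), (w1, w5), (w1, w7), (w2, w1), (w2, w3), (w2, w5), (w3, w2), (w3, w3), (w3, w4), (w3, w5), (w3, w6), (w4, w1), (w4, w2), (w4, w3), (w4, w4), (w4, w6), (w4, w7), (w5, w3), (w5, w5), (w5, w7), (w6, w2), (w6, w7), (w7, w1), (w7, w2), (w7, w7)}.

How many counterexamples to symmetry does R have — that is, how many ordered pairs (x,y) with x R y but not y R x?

Enumerating: (w1,w3), (w1,w5), (w2,w1), (w2,w5), (w3,w6), (w4,w1), (w4,w2), (w4,w6), (w4,w7), (w5,w7), (w6,w2), (w6,w7), (w7,w2).

13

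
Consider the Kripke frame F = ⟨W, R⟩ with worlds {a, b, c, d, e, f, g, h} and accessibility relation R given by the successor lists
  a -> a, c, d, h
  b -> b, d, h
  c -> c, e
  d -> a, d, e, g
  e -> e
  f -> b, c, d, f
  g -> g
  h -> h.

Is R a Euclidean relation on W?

No

Euclidean: no — a R c and a R d, but not c R d.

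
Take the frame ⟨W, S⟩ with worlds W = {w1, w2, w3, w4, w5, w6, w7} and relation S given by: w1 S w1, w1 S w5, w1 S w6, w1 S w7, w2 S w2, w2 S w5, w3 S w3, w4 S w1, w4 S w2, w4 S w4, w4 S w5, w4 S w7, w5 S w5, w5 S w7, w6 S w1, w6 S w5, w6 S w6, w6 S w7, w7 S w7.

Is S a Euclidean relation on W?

Euclidean: no — w1 S w5 and w1 S w6, but not w5 S w6.

No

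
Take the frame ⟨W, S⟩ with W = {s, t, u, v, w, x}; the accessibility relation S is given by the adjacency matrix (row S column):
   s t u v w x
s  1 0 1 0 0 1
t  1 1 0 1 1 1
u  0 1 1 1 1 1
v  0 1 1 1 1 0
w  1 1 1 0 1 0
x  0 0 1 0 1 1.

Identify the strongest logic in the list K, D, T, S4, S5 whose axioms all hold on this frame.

Serial (axiom D): yes — every world has a successor (e.g. s S s).
Reflexive (axiom T): yes — every world is S-related to itself.
Transitive (axiom 4): no — s S u and u S t, but not s S t.
Euclidean (axiom 5): no — t S s and t S v, but not s S v.
So F validates K, D, T; S4 would additionally require S to be transitive. The strongest is T.

T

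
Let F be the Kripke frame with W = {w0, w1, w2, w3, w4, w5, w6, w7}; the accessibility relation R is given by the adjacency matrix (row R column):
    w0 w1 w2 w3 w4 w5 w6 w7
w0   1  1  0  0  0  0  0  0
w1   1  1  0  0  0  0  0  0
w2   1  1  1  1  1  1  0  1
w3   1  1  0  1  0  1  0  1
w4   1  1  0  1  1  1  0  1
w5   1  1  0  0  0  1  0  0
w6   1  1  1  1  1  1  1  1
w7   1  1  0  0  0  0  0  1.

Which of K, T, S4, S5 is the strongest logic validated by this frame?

Reflexive (axiom T): yes — every world is R-related to itself.
Transitive (axiom 4): yes — every two-step R-path is closed by a direct edge.
Euclidean (axiom 5): no — w2 R w0 and w2 R w3, but not w0 R w3.
So F validates K, T, S4; S5 would additionally require R to be Euclidean. The strongest is S4.

S4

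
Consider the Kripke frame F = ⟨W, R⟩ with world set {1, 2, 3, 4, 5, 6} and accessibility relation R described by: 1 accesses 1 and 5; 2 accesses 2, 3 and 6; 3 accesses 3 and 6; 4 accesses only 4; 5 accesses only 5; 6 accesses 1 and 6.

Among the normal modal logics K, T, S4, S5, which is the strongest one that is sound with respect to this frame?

Reflexive (axiom T): yes — every world is R-related to itself.
Transitive (axiom 4): no — 2 R 6 and 6 R 1, but not 2 R 1.
Euclidean (axiom 5): no — 2 R 6 and 2 R 3, but not 6 R 3.
So F validates K, T; S4 would additionally require R to be transitive. The strongest is T.

T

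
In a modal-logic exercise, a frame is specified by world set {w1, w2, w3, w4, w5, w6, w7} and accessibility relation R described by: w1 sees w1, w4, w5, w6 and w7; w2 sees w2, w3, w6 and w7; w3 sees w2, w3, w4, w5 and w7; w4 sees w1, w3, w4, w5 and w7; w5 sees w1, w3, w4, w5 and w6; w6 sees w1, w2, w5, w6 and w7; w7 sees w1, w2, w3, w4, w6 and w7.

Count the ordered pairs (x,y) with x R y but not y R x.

R is symmetric; there are no such tuples.

0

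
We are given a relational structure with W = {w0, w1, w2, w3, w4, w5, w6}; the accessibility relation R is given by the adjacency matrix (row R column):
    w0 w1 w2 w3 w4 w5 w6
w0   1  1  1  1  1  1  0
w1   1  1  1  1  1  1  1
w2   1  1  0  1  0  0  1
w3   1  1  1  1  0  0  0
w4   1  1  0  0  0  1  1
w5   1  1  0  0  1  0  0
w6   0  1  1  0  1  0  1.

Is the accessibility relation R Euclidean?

No

Euclidean: no — w0 R w2 and w0 R w4, but not w2 R w4.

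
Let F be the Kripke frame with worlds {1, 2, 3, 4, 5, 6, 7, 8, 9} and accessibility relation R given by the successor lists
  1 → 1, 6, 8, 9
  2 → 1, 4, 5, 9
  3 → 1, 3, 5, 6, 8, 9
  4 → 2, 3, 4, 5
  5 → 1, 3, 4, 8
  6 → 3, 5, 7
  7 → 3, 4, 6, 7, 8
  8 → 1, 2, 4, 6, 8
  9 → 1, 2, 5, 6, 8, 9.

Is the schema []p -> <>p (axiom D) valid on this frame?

By correspondence theory, D is valid on a frame iff R is serial.
Serial: yes — every world has a successor (e.g. 1 R 1).

Yes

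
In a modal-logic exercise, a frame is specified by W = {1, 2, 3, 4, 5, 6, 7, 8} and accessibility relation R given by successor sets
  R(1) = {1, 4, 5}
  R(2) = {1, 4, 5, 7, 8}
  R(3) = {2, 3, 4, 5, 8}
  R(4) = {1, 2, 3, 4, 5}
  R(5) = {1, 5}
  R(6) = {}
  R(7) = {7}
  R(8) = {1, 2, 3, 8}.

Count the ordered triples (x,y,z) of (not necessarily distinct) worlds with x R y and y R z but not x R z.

22

Enumerating: (1,4,2), (1,4,3), (2,4,2), (2,4,3), (2,8,2), (2,8,3), (3,2,1), (3,2,7), (3,4,1), (3,5,1), (3,8,1), (4,2,7), … and 10 more.
Total: 22.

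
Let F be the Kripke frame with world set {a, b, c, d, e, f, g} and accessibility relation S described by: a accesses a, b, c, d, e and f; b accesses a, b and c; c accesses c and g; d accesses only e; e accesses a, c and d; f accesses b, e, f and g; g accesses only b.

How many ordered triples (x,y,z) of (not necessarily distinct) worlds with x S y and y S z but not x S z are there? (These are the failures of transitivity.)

Enumerating: (a,c,g), (a,f,g), (b,a,d), (b,a,e), (b,a,f), (b,c,g), (c,g,b), (d,e,a), (d,e,c), (d,e,d), (e,a,b), (e,a,e), … and 10 more.
Total: 22.

22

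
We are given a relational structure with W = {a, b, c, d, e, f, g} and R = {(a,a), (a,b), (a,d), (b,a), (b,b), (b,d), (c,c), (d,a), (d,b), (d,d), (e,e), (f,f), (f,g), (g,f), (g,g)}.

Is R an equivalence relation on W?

Yes

Reflexive: yes — every world is R-related to itself.
Symmetric: yes — every pair in R has its reverse in R.
Transitive: yes — every two-step R-path is closed by a direct edge.
So R is an equivalence relation.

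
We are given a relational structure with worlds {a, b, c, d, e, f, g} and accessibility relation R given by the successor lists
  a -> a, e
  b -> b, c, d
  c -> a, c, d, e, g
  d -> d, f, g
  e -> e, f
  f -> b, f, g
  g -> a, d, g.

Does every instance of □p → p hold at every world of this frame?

Axiom T corresponds to the accessibility relation being reflexive.
Reflexive: yes — every world is R-related to itself.

Yes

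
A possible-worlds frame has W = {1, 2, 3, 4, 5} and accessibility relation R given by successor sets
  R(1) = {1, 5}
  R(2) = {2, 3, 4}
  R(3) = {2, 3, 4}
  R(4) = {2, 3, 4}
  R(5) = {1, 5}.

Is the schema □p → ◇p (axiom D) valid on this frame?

Yes

Axiom D corresponds to the accessibility relation being serial.
Serial: yes — every world has a successor (e.g. 1 R 1).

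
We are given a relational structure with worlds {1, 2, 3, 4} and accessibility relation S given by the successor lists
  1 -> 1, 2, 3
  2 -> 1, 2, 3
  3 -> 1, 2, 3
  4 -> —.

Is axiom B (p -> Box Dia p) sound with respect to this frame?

Axiom B corresponds to the accessibility relation being symmetric.
Symmetric: yes — every pair in S has its reverse in S.

Yes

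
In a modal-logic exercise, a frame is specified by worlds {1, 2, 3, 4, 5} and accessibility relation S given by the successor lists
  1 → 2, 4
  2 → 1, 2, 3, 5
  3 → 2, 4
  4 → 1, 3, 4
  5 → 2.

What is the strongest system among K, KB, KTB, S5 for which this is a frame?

Symmetric (axiom B): yes — every pair in S has its reverse in S.
Reflexive (axiom T): no — 1 is not related to itself.
Euclidean (axiom 5): no — 1 S 2 and 1 S 4, but not 2 S 4.
So F validates K, KB; KTB would additionally require S to be reflexive. The strongest is KB.

KB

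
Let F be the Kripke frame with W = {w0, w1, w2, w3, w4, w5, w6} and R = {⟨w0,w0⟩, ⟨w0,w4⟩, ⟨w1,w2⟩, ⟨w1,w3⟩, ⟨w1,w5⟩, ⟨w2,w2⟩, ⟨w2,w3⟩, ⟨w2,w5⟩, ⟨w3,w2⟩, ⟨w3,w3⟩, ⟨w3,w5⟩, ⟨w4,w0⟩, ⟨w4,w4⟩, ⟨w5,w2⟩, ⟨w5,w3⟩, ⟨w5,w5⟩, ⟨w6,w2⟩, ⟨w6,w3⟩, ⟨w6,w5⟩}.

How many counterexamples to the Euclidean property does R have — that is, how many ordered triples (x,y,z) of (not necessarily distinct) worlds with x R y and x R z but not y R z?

R is Euclidean; there are no such tuples.

0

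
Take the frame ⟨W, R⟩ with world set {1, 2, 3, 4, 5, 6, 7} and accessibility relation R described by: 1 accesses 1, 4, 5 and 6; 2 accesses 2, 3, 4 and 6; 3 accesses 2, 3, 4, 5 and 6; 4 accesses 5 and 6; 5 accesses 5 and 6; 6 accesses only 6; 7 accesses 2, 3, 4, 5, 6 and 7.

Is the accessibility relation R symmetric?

Symmetric: no — 1 R 4 but not 4 R 1.

No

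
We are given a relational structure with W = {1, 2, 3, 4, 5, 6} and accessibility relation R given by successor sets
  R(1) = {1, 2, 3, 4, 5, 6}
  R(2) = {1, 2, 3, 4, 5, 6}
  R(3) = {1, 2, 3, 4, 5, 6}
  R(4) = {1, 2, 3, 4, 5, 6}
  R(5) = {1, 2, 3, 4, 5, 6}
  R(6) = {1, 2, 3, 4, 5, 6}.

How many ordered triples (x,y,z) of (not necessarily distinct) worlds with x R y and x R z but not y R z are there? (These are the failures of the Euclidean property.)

0

R is Euclidean; there are no such tuples.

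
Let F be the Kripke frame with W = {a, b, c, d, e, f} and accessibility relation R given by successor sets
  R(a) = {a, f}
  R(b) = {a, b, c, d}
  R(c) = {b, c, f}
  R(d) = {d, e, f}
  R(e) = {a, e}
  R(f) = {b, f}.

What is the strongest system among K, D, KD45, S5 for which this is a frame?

D

Serial (axiom D): yes — every world has a successor (e.g. a R a).
Euclidean (axiom 5): no — b R a and b R c, but not a R c.
Transitive (axiom 4): no — a R f and f R b, but not a R b.
Reflexive (axiom T): yes — every world is R-related to itself.
So F validates K, D; KD45 would additionally require R to be Euclidean and transitive. The strongest is D.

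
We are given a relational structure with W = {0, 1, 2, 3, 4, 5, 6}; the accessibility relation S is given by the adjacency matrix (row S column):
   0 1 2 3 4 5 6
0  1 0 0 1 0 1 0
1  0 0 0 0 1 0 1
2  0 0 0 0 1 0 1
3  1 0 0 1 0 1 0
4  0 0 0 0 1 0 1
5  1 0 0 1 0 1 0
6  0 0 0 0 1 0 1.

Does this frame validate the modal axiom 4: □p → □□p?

The schema 4 characterises exactly the transitive frames.
Transitive: yes — every two-step S-path is closed by a direct edge.

Yes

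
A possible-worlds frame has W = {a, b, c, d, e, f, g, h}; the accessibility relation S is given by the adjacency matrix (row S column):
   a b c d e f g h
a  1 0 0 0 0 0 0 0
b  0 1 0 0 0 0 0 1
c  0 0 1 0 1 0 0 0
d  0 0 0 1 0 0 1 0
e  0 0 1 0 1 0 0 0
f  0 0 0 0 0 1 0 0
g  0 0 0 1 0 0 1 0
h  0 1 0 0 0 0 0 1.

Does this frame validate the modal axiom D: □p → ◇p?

By correspondence theory, D is valid on a frame iff S is serial.
Serial: yes — every world has a successor (e.g. a S a).

Yes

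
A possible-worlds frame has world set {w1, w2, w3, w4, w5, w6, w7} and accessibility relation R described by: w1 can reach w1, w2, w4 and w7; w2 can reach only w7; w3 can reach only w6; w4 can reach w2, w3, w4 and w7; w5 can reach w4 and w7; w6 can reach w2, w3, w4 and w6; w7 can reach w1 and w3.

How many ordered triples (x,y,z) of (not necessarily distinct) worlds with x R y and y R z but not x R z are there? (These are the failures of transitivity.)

19

Enumerating: (w1,w4,w3), (w1,w7,w3), (w2,w7,w1), (w2,w7,w3), (w3,w6,w2), (w3,w6,w3), (w3,w6,w4), (w4,w3,w6), (w4,w7,w1), (w5,w4,w2), (w5,w4,w3), (w5,w7,w1), … and 7 more.
Total: 19.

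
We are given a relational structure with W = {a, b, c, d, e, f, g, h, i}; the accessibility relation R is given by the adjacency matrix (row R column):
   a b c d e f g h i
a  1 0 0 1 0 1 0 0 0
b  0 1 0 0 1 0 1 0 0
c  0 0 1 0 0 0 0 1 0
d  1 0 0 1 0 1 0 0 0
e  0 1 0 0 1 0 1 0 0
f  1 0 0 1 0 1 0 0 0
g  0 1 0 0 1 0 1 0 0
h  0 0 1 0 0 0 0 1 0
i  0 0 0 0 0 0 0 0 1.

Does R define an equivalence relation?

Yes

Reflexive: yes — every world is R-related to itself.
Symmetric: yes — every pair in R has its reverse in R.
Transitive: yes — every two-step R-path is closed by a direct edge.
So R is an equivalence relation.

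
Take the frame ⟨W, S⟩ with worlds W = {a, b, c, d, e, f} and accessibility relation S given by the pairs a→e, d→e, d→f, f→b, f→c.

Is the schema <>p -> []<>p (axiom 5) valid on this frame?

No

By correspondence theory, 5 is valid on a frame iff S is Euclidean.
Euclidean: no — d S e and d S f, but not e S f.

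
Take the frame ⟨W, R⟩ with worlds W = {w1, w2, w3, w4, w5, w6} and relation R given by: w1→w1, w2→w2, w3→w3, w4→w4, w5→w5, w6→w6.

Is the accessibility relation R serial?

Serial: yes — every world has a successor (e.g. w1 R w1).

Yes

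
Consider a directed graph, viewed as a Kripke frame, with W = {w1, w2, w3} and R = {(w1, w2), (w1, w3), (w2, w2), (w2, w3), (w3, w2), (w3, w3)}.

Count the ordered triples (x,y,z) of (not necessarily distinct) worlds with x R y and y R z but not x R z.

0

R is transitive; there are no such tuples.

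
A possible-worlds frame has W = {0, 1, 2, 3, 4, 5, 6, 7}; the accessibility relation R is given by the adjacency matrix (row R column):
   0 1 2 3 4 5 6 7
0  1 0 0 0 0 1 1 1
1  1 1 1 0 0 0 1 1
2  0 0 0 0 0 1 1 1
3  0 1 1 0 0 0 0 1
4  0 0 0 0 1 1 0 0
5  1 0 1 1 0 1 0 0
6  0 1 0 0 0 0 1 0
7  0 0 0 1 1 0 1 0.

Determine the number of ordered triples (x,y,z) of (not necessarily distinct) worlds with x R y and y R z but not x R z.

39

Enumerating: (0,5,2), (0,5,3), (0,6,1), (0,7,3), (0,7,4), (1,0,5), (1,2,5), (1,7,3), (1,7,4), (2,5,0), (2,5,2), (2,5,3), … and 27 more.
Total: 39.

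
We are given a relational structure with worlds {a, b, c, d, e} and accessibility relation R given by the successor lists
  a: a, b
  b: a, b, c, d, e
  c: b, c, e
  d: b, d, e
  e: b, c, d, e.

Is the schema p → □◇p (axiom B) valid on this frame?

The schema B characterises exactly the symmetric frames.
Symmetric: yes — every pair in R has its reverse in R.

Yes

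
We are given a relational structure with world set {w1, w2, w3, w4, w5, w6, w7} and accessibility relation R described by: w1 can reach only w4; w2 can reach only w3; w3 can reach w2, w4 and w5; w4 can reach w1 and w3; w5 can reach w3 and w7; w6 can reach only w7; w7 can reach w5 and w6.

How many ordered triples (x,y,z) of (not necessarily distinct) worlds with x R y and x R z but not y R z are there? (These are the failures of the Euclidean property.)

Enumerating: (w1,w4,w4), (w2,w3,w3), (w3,w2,w2), (w3,w2,w4), (w3,w2,w5), (w3,w4,w2), (w3,w4,w4), (w3,w4,w5), (w3,w5,w2), (w3,w5,w4), (w3,w5,w5), (w4,w1,w1), … and 12 more.
Total: 24.

24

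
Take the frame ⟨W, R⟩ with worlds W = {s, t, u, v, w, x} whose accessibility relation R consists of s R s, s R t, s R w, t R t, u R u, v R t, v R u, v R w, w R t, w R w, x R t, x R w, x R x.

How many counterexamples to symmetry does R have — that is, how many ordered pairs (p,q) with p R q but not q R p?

Enumerating: (s,t), (s,w), (v,t), (v,u), (v,w), (w,t), (x,t), (x,w).

8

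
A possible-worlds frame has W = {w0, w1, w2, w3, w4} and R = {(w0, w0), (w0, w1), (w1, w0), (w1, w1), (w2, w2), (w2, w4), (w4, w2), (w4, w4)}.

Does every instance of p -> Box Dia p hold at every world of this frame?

Yes

By correspondence theory, B is valid on a frame iff R is symmetric.
Symmetric: yes — every pair in R has its reverse in R.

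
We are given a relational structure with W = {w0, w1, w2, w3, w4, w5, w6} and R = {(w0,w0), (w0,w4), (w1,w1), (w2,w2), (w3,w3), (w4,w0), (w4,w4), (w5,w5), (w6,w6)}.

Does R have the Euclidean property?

Euclidean: yes — any two successors of a common world are R-related.

Yes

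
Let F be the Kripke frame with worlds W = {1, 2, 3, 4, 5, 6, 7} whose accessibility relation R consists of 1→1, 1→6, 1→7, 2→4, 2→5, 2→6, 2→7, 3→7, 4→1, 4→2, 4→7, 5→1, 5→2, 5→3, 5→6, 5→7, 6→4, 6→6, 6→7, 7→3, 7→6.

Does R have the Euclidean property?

No

Euclidean: no — 2 R 4 and 2 R 5, but not 4 R 5.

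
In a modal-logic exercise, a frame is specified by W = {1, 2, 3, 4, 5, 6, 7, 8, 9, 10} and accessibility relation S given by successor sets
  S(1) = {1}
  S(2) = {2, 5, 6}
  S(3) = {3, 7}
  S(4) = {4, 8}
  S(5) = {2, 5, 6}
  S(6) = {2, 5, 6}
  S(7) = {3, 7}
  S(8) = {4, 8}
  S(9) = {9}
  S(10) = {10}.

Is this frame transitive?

Transitive: yes — every two-step S-path is closed by a direct edge.

Yes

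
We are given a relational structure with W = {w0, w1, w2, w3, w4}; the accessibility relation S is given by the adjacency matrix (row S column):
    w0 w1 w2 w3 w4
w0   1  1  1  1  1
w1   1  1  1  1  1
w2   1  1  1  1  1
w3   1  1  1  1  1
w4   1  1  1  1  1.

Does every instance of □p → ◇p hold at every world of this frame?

Yes

By correspondence theory, D is valid on a frame iff S is serial.
Serial: yes — every world has a successor (e.g. w0 S w0).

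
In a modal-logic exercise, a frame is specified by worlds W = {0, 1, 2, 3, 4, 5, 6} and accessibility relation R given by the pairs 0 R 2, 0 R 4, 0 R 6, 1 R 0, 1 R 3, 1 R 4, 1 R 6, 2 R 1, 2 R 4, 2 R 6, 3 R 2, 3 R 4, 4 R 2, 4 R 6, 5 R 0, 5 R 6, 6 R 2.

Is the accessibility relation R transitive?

No

Transitive: no — 0 R 2 and 2 R 1, but not 0 R 1.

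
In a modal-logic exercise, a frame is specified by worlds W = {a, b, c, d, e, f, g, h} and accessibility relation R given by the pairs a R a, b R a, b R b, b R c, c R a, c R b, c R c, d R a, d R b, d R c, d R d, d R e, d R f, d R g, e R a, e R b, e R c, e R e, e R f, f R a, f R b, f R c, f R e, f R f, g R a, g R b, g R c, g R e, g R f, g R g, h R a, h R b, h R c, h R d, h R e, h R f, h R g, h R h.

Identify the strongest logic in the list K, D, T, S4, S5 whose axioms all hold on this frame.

Serial (axiom D): yes — every world has a successor (e.g. a R a).
Reflexive (axiom T): yes — every world is R-related to itself.
Transitive (axiom 4): yes — every two-step R-path is closed by a direct edge.
Euclidean (axiom 5): no — b R a and b R c, but not a R c.
So F validates K, D, T, S4; S5 would additionally require R to be Euclidean. The strongest is S4.

S4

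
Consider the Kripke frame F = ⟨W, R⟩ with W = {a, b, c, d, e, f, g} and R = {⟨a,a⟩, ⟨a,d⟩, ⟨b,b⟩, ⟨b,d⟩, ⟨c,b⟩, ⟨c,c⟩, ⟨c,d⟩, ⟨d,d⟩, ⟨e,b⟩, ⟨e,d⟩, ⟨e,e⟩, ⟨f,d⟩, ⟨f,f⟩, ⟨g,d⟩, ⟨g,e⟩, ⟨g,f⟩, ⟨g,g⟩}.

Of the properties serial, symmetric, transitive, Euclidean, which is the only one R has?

serial

Serial: yes — every world has a successor (e.g. a R a).
Symmetric: no — a R d but not d R a.
Transitive: no — g R e and e R b, but not g R b.
Euclidean: no — c R d and c R b, but not d R b.
Only serial holds.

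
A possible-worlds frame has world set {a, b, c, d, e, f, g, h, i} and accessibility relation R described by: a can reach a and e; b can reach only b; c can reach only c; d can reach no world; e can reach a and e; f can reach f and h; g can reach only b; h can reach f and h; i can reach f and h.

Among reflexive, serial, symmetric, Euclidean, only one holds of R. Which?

Reflexive: no — d is not related to itself.
Serial: no — d has no R-successor.
Symmetric: no — g R b but not b R g.
Euclidean: yes — any two successors of a common world are R-related.
Only Euclidean holds.

Euclidean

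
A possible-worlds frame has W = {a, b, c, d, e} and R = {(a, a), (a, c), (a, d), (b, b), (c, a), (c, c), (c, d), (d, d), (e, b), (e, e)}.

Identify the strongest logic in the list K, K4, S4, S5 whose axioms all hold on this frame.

S4

Transitive (axiom 4): yes — every two-step R-path is closed by a direct edge.
Reflexive (axiom T): yes — every world is R-related to itself.
Euclidean (axiom 5): no — a R d and a R c, but not d R c.
So F validates K, K4, S4; S5 would additionally require R to be Euclidean. The strongest is S4.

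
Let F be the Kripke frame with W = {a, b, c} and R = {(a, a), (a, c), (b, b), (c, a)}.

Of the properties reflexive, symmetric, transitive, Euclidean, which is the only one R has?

Reflexive: no — c is not related to itself.
Symmetric: yes — every pair in R has its reverse in R.
Transitive: no — c R a and a R c, but not c R c.
Euclidean: no — a R c and a R c, but not c R c.
Only symmetric holds.

symmetric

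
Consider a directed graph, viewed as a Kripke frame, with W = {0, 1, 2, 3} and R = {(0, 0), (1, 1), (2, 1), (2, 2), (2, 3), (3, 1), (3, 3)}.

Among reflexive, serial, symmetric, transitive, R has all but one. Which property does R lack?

Reflexive: yes — every world is R-related to itself.
Serial: yes — every world has a successor (e.g. 0 R 0).
Symmetric: no — 2 R 1 but not 1 R 2.
Transitive: yes — every two-step R-path is closed by a direct edge.
Only symmetric fails.

symmetric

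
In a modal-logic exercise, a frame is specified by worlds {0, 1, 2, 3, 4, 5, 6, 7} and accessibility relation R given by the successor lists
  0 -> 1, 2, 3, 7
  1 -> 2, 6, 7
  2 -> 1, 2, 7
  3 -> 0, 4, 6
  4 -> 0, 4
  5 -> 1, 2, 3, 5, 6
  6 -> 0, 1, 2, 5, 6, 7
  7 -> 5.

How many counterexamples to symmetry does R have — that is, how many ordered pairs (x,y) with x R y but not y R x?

Enumerating: (0,1), (0,2), (0,7), (1,7), (2,7), (3,4), (3,6), (4,0), (5,1), (5,2), (5,3), (6,0), (6,2), (6,7), (7,5).

15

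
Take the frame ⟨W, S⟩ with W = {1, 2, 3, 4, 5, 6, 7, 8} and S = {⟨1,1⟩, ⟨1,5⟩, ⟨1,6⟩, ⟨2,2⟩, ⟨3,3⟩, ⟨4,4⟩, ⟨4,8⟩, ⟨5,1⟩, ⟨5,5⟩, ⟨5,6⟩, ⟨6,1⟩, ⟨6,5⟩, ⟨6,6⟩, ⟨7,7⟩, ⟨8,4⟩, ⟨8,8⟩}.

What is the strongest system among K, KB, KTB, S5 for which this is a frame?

S5

Symmetric (axiom B): yes — every pair in S has its reverse in S.
Reflexive (axiom T): yes — every world is S-related to itself.
Euclidean (axiom 5): yes — any two successors of a common world are S-related.
So F validates K, KB, KTB, S5. The strongest is S5.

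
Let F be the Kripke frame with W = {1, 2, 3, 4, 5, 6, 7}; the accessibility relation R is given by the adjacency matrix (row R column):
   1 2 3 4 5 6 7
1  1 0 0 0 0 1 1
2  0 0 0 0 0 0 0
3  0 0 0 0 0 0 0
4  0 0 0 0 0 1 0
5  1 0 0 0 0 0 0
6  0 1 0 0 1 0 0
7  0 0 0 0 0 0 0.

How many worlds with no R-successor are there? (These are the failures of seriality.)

Enumerating: 2, 3, 7.

3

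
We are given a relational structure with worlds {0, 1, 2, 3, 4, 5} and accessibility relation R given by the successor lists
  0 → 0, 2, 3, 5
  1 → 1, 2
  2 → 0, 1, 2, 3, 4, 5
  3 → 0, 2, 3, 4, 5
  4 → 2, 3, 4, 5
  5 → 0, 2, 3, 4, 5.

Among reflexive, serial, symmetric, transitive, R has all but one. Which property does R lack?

Reflexive: yes — every world is R-related to itself.
Serial: yes — every world has a successor (e.g. 0 R 0).
Symmetric: yes — every pair in R has its reverse in R.
Transitive: no — 0 R 2 and 2 R 1, but not 0 R 1.
Only transitive fails.

transitive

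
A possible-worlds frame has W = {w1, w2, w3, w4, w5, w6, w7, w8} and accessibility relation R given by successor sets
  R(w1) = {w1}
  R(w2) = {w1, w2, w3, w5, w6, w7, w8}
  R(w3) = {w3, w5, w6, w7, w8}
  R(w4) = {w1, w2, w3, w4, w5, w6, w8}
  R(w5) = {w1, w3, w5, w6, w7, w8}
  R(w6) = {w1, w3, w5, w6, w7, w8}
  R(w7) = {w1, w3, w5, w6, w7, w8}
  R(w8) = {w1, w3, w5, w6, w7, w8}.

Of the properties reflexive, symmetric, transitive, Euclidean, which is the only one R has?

reflexive

Reflexive: yes — every world is R-related to itself.
Symmetric: no — w2 R w1 but not w1 R w2.
Transitive: no — w3 R w5 and w5 R w1, but not w3 R w1.
Euclidean: no — w2 R w1 and w2 R w3, but not w1 R w3.
Only reflexive holds.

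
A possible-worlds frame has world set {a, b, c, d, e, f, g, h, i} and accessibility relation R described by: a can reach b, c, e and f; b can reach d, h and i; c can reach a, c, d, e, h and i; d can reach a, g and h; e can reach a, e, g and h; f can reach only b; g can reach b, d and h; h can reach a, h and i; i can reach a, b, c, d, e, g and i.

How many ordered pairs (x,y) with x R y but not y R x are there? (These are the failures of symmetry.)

Enumerating: (a,b), (a,f), (b,d), (b,h), (c,d), (c,e), (c,h), (d,a), (d,h), (e,g), (e,h), (f,b), … and 8 more.
Total: 20.

20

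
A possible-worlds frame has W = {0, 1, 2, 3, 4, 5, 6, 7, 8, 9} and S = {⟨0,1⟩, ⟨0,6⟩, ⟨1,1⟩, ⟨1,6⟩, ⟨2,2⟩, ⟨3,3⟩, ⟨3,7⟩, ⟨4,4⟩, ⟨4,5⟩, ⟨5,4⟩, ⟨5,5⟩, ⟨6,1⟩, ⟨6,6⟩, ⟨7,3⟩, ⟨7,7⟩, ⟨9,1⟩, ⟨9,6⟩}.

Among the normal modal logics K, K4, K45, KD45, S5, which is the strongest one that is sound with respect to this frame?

K45

Transitive (axiom 4): yes — every two-step S-path is closed by a direct edge.
Euclidean (axiom 5): yes — any two successors of a common world are S-related.
Serial (axiom D): no — 8 has no S-successor.
Reflexive (axiom T): no — 0 is not related to itself.
So F validates K, K4, K45; KD45 would additionally require S to be serial. The strongest is K45.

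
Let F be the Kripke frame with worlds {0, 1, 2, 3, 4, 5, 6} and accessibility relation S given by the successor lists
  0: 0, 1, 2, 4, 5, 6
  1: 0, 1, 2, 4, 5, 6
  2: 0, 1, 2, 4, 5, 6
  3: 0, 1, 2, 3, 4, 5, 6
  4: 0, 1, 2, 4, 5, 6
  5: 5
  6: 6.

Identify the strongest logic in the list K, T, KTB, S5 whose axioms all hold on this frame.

T

Reflexive (axiom T): yes — every world is S-related to itself.
Symmetric (axiom B): no — 0 S 5 but not 5 S 0.
Euclidean (axiom 5): no — 0 S 5 and 0 S 1, but not 5 S 1.
So F validates K, T; KTB would additionally require S to be symmetric. The strongest is T.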